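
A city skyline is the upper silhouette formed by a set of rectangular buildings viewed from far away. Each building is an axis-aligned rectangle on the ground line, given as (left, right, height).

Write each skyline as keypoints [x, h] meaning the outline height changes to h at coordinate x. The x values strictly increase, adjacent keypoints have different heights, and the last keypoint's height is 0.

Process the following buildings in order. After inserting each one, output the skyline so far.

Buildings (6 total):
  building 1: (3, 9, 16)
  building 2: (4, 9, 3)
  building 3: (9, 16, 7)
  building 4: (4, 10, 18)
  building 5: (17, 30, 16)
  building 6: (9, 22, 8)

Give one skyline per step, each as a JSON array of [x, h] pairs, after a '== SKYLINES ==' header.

== SKYLINES ==
[[3,16],[9,0]]
[[3,16],[9,0]]
[[3,16],[9,7],[16,0]]
[[3,16],[4,18],[10,7],[16,0]]
[[3,16],[4,18],[10,7],[16,0],[17,16],[30,0]]
[[3,16],[4,18],[10,8],[17,16],[30,0]]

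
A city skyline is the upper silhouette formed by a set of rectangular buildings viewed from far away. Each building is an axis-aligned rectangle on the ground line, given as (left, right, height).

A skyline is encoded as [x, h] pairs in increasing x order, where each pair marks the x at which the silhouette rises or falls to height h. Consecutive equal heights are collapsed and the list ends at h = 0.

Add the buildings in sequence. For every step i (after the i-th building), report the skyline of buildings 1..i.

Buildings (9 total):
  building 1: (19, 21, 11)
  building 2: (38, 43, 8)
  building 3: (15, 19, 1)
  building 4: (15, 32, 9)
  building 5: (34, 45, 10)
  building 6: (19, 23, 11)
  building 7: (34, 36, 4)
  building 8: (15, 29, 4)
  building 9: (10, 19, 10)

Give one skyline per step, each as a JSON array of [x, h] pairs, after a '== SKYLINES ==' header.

== SKYLINES ==
[[19,11],[21,0]]
[[19,11],[21,0],[38,8],[43,0]]
[[15,1],[19,11],[21,0],[38,8],[43,0]]
[[15,9],[19,11],[21,9],[32,0],[38,8],[43,0]]
[[15,9],[19,11],[21,9],[32,0],[34,10],[45,0]]
[[15,9],[19,11],[23,9],[32,0],[34,10],[45,0]]
[[15,9],[19,11],[23,9],[32,0],[34,10],[45,0]]
[[15,9],[19,11],[23,9],[32,0],[34,10],[45,0]]
[[10,10],[19,11],[23,9],[32,0],[34,10],[45,0]]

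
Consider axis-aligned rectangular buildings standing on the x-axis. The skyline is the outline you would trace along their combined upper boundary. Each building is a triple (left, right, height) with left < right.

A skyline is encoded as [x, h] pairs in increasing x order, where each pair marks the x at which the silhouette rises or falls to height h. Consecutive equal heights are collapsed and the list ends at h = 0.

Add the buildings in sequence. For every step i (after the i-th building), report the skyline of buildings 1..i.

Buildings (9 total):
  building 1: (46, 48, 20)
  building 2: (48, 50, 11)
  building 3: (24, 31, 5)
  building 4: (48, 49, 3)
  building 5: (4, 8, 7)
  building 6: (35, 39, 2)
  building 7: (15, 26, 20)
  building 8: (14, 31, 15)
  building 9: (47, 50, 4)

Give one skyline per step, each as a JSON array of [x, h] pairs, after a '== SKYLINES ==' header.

== SKYLINES ==
[[46,20],[48,0]]
[[46,20],[48,11],[50,0]]
[[24,5],[31,0],[46,20],[48,11],[50,0]]
[[24,5],[31,0],[46,20],[48,11],[50,0]]
[[4,7],[8,0],[24,5],[31,0],[46,20],[48,11],[50,0]]
[[4,7],[8,0],[24,5],[31,0],[35,2],[39,0],[46,20],[48,11],[50,0]]
[[4,7],[8,0],[15,20],[26,5],[31,0],[35,2],[39,0],[46,20],[48,11],[50,0]]
[[4,7],[8,0],[14,15],[15,20],[26,15],[31,0],[35,2],[39,0],[46,20],[48,11],[50,0]]
[[4,7],[8,0],[14,15],[15,20],[26,15],[31,0],[35,2],[39,0],[46,20],[48,11],[50,0]]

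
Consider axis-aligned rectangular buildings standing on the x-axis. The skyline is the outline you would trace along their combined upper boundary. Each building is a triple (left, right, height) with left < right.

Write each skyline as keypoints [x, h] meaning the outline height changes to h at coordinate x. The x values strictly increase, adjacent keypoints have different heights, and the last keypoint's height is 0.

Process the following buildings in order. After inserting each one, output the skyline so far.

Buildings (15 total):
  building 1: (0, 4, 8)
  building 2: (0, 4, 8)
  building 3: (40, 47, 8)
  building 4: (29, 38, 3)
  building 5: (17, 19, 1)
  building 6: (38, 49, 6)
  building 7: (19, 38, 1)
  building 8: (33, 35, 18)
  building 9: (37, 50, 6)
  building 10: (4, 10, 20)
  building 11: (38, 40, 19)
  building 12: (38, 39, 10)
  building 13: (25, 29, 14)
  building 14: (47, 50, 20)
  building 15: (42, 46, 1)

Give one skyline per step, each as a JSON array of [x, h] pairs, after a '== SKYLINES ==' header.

== SKYLINES ==
[[0,8],[4,0]]
[[0,8],[4,0]]
[[0,8],[4,0],[40,8],[47,0]]
[[0,8],[4,0],[29,3],[38,0],[40,8],[47,0]]
[[0,8],[4,0],[17,1],[19,0],[29,3],[38,0],[40,8],[47,0]]
[[0,8],[4,0],[17,1],[19,0],[29,3],[38,6],[40,8],[47,6],[49,0]]
[[0,8],[4,0],[17,1],[29,3],[38,6],[40,8],[47,6],[49,0]]
[[0,8],[4,0],[17,1],[29,3],[33,18],[35,3],[38,6],[40,8],[47,6],[49,0]]
[[0,8],[4,0],[17,1],[29,3],[33,18],[35,3],[37,6],[40,8],[47,6],[50,0]]
[[0,8],[4,20],[10,0],[17,1],[29,3],[33,18],[35,3],[37,6],[40,8],[47,6],[50,0]]
[[0,8],[4,20],[10,0],[17,1],[29,3],[33,18],[35,3],[37,6],[38,19],[40,8],[47,6],[50,0]]
[[0,8],[4,20],[10,0],[17,1],[29,3],[33,18],[35,3],[37,6],[38,19],[40,8],[47,6],[50,0]]
[[0,8],[4,20],[10,0],[17,1],[25,14],[29,3],[33,18],[35,3],[37,6],[38,19],[40,8],[47,6],[50,0]]
[[0,8],[4,20],[10,0],[17,1],[25,14],[29,3],[33,18],[35,3],[37,6],[38,19],[40,8],[47,20],[50,0]]
[[0,8],[4,20],[10,0],[17,1],[25,14],[29,3],[33,18],[35,3],[37,6],[38,19],[40,8],[47,20],[50,0]]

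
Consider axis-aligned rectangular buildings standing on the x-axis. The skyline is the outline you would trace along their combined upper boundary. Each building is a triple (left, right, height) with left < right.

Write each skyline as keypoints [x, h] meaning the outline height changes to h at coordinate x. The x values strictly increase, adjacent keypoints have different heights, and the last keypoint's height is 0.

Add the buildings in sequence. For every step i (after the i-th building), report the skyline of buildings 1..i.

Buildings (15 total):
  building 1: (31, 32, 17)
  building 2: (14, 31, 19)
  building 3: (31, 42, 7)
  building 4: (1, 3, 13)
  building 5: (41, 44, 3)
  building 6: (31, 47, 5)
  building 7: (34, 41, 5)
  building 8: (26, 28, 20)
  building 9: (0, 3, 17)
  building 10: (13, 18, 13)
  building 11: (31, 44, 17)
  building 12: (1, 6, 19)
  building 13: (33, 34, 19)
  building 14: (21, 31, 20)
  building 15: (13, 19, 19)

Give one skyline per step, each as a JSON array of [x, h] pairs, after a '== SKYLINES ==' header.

== SKYLINES ==
[[31,17],[32,0]]
[[14,19],[31,17],[32,0]]
[[14,19],[31,17],[32,7],[42,0]]
[[1,13],[3,0],[14,19],[31,17],[32,7],[42,0]]
[[1,13],[3,0],[14,19],[31,17],[32,7],[42,3],[44,0]]
[[1,13],[3,0],[14,19],[31,17],[32,7],[42,5],[47,0]]
[[1,13],[3,0],[14,19],[31,17],[32,7],[42,5],[47,0]]
[[1,13],[3,0],[14,19],[26,20],[28,19],[31,17],[32,7],[42,5],[47,0]]
[[0,17],[3,0],[14,19],[26,20],[28,19],[31,17],[32,7],[42,5],[47,0]]
[[0,17],[3,0],[13,13],[14,19],[26,20],[28,19],[31,17],[32,7],[42,5],[47,0]]
[[0,17],[3,0],[13,13],[14,19],[26,20],[28,19],[31,17],[44,5],[47,0]]
[[0,17],[1,19],[6,0],[13,13],[14,19],[26,20],[28,19],[31,17],[44,5],[47,0]]
[[0,17],[1,19],[6,0],[13,13],[14,19],[26,20],[28,19],[31,17],[33,19],[34,17],[44,5],[47,0]]
[[0,17],[1,19],[6,0],[13,13],[14,19],[21,20],[31,17],[33,19],[34,17],[44,5],[47,0]]
[[0,17],[1,19],[6,0],[13,19],[21,20],[31,17],[33,19],[34,17],[44,5],[47,0]]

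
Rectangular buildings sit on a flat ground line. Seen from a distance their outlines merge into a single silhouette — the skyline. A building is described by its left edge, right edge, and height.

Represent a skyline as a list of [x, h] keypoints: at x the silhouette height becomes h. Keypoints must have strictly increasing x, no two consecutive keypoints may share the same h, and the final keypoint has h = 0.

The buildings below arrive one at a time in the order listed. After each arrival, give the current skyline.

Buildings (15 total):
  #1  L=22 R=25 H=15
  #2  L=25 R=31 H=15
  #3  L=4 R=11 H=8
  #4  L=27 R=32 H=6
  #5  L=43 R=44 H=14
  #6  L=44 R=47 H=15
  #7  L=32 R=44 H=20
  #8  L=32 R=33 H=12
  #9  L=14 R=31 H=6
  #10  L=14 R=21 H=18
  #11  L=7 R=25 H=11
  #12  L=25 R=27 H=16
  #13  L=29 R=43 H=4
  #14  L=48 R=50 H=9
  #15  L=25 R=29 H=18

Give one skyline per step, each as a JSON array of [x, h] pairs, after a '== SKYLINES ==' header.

== SKYLINES ==
[[22,15],[25,0]]
[[22,15],[31,0]]
[[4,8],[11,0],[22,15],[31,0]]
[[4,8],[11,0],[22,15],[31,6],[32,0]]
[[4,8],[11,0],[22,15],[31,6],[32,0],[43,14],[44,0]]
[[4,8],[11,0],[22,15],[31,6],[32,0],[43,14],[44,15],[47,0]]
[[4,8],[11,0],[22,15],[31,6],[32,20],[44,15],[47,0]]
[[4,8],[11,0],[22,15],[31,6],[32,20],[44,15],[47,0]]
[[4,8],[11,0],[14,6],[22,15],[31,6],[32,20],[44,15],[47,0]]
[[4,8],[11,0],[14,18],[21,6],[22,15],[31,6],[32,20],[44,15],[47,0]]
[[4,8],[7,11],[14,18],[21,11],[22,15],[31,6],[32,20],[44,15],[47,0]]
[[4,8],[7,11],[14,18],[21,11],[22,15],[25,16],[27,15],[31,6],[32,20],[44,15],[47,0]]
[[4,8],[7,11],[14,18],[21,11],[22,15],[25,16],[27,15],[31,6],[32,20],[44,15],[47,0]]
[[4,8],[7,11],[14,18],[21,11],[22,15],[25,16],[27,15],[31,6],[32,20],[44,15],[47,0],[48,9],[50,0]]
[[4,8],[7,11],[14,18],[21,11],[22,15],[25,18],[29,15],[31,6],[32,20],[44,15],[47,0],[48,9],[50,0]]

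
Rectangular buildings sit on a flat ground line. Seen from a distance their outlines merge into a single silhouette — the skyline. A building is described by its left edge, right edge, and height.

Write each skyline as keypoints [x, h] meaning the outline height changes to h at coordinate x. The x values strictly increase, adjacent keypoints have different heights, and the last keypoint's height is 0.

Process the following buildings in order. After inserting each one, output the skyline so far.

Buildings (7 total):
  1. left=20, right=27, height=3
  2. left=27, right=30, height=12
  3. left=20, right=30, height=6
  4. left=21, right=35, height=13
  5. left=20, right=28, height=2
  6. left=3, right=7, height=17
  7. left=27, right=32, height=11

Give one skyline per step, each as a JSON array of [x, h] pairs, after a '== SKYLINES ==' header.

== SKYLINES ==
[[20,3],[27,0]]
[[20,3],[27,12],[30,0]]
[[20,6],[27,12],[30,0]]
[[20,6],[21,13],[35,0]]
[[20,6],[21,13],[35,0]]
[[3,17],[7,0],[20,6],[21,13],[35,0]]
[[3,17],[7,0],[20,6],[21,13],[35,0]]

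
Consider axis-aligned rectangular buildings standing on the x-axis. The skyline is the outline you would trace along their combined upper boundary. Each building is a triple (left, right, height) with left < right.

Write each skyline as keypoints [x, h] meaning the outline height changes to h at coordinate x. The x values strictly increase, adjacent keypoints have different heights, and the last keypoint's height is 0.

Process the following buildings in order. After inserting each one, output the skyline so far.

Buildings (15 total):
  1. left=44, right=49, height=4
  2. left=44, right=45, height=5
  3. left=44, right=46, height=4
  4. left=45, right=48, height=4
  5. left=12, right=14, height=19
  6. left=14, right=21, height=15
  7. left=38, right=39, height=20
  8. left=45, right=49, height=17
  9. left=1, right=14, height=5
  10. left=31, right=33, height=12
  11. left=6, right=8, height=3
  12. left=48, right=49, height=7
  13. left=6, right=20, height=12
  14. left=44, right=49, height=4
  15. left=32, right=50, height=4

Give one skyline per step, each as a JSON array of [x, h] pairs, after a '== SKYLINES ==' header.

== SKYLINES ==
[[44,4],[49,0]]
[[44,5],[45,4],[49,0]]
[[44,5],[45,4],[49,0]]
[[44,5],[45,4],[49,0]]
[[12,19],[14,0],[44,5],[45,4],[49,0]]
[[12,19],[14,15],[21,0],[44,5],[45,4],[49,0]]
[[12,19],[14,15],[21,0],[38,20],[39,0],[44,5],[45,4],[49,0]]
[[12,19],[14,15],[21,0],[38,20],[39,0],[44,5],[45,17],[49,0]]
[[1,5],[12,19],[14,15],[21,0],[38,20],[39,0],[44,5],[45,17],[49,0]]
[[1,5],[12,19],[14,15],[21,0],[31,12],[33,0],[38,20],[39,0],[44,5],[45,17],[49,0]]
[[1,5],[12,19],[14,15],[21,0],[31,12],[33,0],[38,20],[39,0],[44,5],[45,17],[49,0]]
[[1,5],[12,19],[14,15],[21,0],[31,12],[33,0],[38,20],[39,0],[44,5],[45,17],[49,0]]
[[1,5],[6,12],[12,19],[14,15],[21,0],[31,12],[33,0],[38,20],[39,0],[44,5],[45,17],[49,0]]
[[1,5],[6,12],[12,19],[14,15],[21,0],[31,12],[33,0],[38,20],[39,0],[44,5],[45,17],[49,0]]
[[1,5],[6,12],[12,19],[14,15],[21,0],[31,12],[33,4],[38,20],[39,4],[44,5],[45,17],[49,4],[50,0]]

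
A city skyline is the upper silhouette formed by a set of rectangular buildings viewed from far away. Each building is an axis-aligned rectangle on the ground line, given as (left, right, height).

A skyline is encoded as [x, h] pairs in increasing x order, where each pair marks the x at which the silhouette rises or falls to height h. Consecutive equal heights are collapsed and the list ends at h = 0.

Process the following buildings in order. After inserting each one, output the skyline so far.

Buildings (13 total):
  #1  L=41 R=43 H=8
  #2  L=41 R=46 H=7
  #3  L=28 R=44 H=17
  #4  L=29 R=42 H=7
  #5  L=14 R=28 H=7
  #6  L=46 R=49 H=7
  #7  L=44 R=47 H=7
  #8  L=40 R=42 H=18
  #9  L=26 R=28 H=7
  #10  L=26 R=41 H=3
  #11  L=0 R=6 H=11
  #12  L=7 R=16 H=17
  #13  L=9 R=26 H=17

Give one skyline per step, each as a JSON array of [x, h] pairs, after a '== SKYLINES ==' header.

== SKYLINES ==
[[41,8],[43,0]]
[[41,8],[43,7],[46,0]]
[[28,17],[44,7],[46,0]]
[[28,17],[44,7],[46,0]]
[[14,7],[28,17],[44,7],[46,0]]
[[14,7],[28,17],[44,7],[49,0]]
[[14,7],[28,17],[44,7],[49,0]]
[[14,7],[28,17],[40,18],[42,17],[44,7],[49,0]]
[[14,7],[28,17],[40,18],[42,17],[44,7],[49,0]]
[[14,7],[28,17],[40,18],[42,17],[44,7],[49,0]]
[[0,11],[6,0],[14,7],[28,17],[40,18],[42,17],[44,7],[49,0]]
[[0,11],[6,0],[7,17],[16,7],[28,17],[40,18],[42,17],[44,7],[49,0]]
[[0,11],[6,0],[7,17],[26,7],[28,17],[40,18],[42,17],[44,7],[49,0]]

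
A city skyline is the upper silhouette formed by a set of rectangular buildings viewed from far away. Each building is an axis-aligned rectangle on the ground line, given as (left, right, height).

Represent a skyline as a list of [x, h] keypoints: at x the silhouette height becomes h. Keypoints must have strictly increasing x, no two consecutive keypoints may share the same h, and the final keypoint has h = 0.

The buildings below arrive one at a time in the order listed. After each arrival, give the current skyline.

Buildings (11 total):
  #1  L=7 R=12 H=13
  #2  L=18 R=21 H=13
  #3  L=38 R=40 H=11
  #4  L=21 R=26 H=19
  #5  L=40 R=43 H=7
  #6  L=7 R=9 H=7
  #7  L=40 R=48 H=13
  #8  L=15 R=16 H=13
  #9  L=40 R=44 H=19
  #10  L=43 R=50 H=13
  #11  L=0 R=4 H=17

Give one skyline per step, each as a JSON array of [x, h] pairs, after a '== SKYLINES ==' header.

== SKYLINES ==
[[7,13],[12,0]]
[[7,13],[12,0],[18,13],[21,0]]
[[7,13],[12,0],[18,13],[21,0],[38,11],[40,0]]
[[7,13],[12,0],[18,13],[21,19],[26,0],[38,11],[40,0]]
[[7,13],[12,0],[18,13],[21,19],[26,0],[38,11],[40,7],[43,0]]
[[7,13],[12,0],[18,13],[21,19],[26,0],[38,11],[40,7],[43,0]]
[[7,13],[12,0],[18,13],[21,19],[26,0],[38,11],[40,13],[48,0]]
[[7,13],[12,0],[15,13],[16,0],[18,13],[21,19],[26,0],[38,11],[40,13],[48,0]]
[[7,13],[12,0],[15,13],[16,0],[18,13],[21,19],[26,0],[38,11],[40,19],[44,13],[48,0]]
[[7,13],[12,0],[15,13],[16,0],[18,13],[21,19],[26,0],[38,11],[40,19],[44,13],[50,0]]
[[0,17],[4,0],[7,13],[12,0],[15,13],[16,0],[18,13],[21,19],[26,0],[38,11],[40,19],[44,13],[50,0]]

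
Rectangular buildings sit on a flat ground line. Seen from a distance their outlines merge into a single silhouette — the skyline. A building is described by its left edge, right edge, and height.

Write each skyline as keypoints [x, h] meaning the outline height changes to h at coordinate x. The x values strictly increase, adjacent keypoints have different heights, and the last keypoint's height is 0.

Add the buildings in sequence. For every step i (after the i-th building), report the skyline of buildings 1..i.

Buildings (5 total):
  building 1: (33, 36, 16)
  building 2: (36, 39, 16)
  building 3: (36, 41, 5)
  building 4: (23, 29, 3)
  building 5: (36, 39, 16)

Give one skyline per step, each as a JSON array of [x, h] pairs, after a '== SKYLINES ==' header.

== SKYLINES ==
[[33,16],[36,0]]
[[33,16],[39,0]]
[[33,16],[39,5],[41,0]]
[[23,3],[29,0],[33,16],[39,5],[41,0]]
[[23,3],[29,0],[33,16],[39,5],[41,0]]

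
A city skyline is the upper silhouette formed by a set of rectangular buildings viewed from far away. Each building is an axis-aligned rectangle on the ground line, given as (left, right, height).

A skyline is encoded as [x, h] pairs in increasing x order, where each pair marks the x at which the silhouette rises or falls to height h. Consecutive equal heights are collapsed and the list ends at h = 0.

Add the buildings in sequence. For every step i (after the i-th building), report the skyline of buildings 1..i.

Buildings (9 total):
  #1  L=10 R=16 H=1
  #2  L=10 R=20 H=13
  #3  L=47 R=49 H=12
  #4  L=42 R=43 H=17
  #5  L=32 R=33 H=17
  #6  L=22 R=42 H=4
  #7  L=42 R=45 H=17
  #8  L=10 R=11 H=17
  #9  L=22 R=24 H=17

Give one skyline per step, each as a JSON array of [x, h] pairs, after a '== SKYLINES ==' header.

== SKYLINES ==
[[10,1],[16,0]]
[[10,13],[20,0]]
[[10,13],[20,0],[47,12],[49,0]]
[[10,13],[20,0],[42,17],[43,0],[47,12],[49,0]]
[[10,13],[20,0],[32,17],[33,0],[42,17],[43,0],[47,12],[49,0]]
[[10,13],[20,0],[22,4],[32,17],[33,4],[42,17],[43,0],[47,12],[49,0]]
[[10,13],[20,0],[22,4],[32,17],[33,4],[42,17],[45,0],[47,12],[49,0]]
[[10,17],[11,13],[20,0],[22,4],[32,17],[33,4],[42,17],[45,0],[47,12],[49,0]]
[[10,17],[11,13],[20,0],[22,17],[24,4],[32,17],[33,4],[42,17],[45,0],[47,12],[49,0]]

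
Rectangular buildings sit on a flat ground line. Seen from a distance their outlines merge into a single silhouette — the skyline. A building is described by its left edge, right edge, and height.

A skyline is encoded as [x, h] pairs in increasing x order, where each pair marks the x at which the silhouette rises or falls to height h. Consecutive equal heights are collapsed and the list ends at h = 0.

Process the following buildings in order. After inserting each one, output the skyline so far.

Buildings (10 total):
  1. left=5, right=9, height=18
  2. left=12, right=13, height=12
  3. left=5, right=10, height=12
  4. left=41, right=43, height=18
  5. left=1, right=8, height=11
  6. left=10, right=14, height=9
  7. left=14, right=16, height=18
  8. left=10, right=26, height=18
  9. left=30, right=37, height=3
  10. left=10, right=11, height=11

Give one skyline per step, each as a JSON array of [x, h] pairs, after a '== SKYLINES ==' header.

== SKYLINES ==
[[5,18],[9,0]]
[[5,18],[9,0],[12,12],[13,0]]
[[5,18],[9,12],[10,0],[12,12],[13,0]]
[[5,18],[9,12],[10,0],[12,12],[13,0],[41,18],[43,0]]
[[1,11],[5,18],[9,12],[10,0],[12,12],[13,0],[41,18],[43,0]]
[[1,11],[5,18],[9,12],[10,9],[12,12],[13,9],[14,0],[41,18],[43,0]]
[[1,11],[5,18],[9,12],[10,9],[12,12],[13,9],[14,18],[16,0],[41,18],[43,0]]
[[1,11],[5,18],[9,12],[10,18],[26,0],[41,18],[43,0]]
[[1,11],[5,18],[9,12],[10,18],[26,0],[30,3],[37,0],[41,18],[43,0]]
[[1,11],[5,18],[9,12],[10,18],[26,0],[30,3],[37,0],[41,18],[43,0]]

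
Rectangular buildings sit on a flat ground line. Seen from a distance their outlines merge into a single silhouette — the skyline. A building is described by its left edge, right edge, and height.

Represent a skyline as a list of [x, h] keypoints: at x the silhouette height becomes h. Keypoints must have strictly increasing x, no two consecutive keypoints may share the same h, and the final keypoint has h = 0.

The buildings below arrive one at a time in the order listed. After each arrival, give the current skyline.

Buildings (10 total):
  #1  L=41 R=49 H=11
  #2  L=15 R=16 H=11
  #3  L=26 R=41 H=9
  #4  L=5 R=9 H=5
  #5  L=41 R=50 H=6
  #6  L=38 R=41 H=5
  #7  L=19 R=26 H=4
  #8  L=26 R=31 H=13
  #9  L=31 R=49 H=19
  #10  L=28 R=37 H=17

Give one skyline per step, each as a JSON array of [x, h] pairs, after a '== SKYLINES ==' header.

== SKYLINES ==
[[41,11],[49,0]]
[[15,11],[16,0],[41,11],[49,0]]
[[15,11],[16,0],[26,9],[41,11],[49,0]]
[[5,5],[9,0],[15,11],[16,0],[26,9],[41,11],[49,0]]
[[5,5],[9,0],[15,11],[16,0],[26,9],[41,11],[49,6],[50,0]]
[[5,5],[9,0],[15,11],[16,0],[26,9],[41,11],[49,6],[50,0]]
[[5,5],[9,0],[15,11],[16,0],[19,4],[26,9],[41,11],[49,6],[50,0]]
[[5,5],[9,0],[15,11],[16,0],[19,4],[26,13],[31,9],[41,11],[49,6],[50,0]]
[[5,5],[9,0],[15,11],[16,0],[19,4],[26,13],[31,19],[49,6],[50,0]]
[[5,5],[9,0],[15,11],[16,0],[19,4],[26,13],[28,17],[31,19],[49,6],[50,0]]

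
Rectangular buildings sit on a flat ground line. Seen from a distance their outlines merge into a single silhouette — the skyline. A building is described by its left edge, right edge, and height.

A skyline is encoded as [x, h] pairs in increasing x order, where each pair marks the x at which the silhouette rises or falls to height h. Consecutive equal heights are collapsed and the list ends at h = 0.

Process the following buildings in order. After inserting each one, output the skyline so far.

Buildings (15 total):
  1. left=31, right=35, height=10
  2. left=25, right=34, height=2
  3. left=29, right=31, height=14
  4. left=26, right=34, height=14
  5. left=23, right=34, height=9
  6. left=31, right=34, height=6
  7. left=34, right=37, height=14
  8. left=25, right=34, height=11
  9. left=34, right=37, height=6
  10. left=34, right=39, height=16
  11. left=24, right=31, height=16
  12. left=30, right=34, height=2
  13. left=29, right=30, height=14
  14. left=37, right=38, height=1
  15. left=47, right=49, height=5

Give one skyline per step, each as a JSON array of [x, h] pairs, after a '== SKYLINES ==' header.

== SKYLINES ==
[[31,10],[35,0]]
[[25,2],[31,10],[35,0]]
[[25,2],[29,14],[31,10],[35,0]]
[[25,2],[26,14],[34,10],[35,0]]
[[23,9],[26,14],[34,10],[35,0]]
[[23,9],[26,14],[34,10],[35,0]]
[[23,9],[26,14],[37,0]]
[[23,9],[25,11],[26,14],[37,0]]
[[23,9],[25,11],[26,14],[37,0]]
[[23,9],[25,11],[26,14],[34,16],[39,0]]
[[23,9],[24,16],[31,14],[34,16],[39,0]]
[[23,9],[24,16],[31,14],[34,16],[39,0]]
[[23,9],[24,16],[31,14],[34,16],[39,0]]
[[23,9],[24,16],[31,14],[34,16],[39,0]]
[[23,9],[24,16],[31,14],[34,16],[39,0],[47,5],[49,0]]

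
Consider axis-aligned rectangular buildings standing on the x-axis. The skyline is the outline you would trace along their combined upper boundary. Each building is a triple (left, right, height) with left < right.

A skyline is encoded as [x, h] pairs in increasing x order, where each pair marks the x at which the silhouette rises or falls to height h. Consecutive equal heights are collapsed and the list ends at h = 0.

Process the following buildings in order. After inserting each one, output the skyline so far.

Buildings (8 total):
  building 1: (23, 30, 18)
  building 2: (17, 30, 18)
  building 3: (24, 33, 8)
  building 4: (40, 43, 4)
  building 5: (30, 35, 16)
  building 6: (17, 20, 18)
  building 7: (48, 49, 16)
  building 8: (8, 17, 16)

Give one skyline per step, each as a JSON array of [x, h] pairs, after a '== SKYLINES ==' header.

== SKYLINES ==
[[23,18],[30,0]]
[[17,18],[30,0]]
[[17,18],[30,8],[33,0]]
[[17,18],[30,8],[33,0],[40,4],[43,0]]
[[17,18],[30,16],[35,0],[40,4],[43,0]]
[[17,18],[30,16],[35,0],[40,4],[43,0]]
[[17,18],[30,16],[35,0],[40,4],[43,0],[48,16],[49,0]]
[[8,16],[17,18],[30,16],[35,0],[40,4],[43,0],[48,16],[49,0]]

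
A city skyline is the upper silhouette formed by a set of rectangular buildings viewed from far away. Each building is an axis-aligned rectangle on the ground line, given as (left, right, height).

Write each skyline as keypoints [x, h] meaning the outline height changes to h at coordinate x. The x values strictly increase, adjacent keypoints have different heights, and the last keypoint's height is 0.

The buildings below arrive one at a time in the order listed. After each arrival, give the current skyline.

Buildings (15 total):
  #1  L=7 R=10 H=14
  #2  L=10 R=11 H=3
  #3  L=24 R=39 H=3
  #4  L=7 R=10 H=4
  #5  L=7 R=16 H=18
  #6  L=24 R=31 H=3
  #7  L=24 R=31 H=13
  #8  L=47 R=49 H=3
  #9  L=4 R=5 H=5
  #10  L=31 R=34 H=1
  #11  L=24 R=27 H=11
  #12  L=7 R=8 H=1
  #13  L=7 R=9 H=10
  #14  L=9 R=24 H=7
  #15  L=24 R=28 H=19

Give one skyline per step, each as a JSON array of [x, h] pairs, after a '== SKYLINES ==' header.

== SKYLINES ==
[[7,14],[10,0]]
[[7,14],[10,3],[11,0]]
[[7,14],[10,3],[11,0],[24,3],[39,0]]
[[7,14],[10,3],[11,0],[24,3],[39,0]]
[[7,18],[16,0],[24,3],[39,0]]
[[7,18],[16,0],[24,3],[39,0]]
[[7,18],[16,0],[24,13],[31,3],[39,0]]
[[7,18],[16,0],[24,13],[31,3],[39,0],[47,3],[49,0]]
[[4,5],[5,0],[7,18],[16,0],[24,13],[31,3],[39,0],[47,3],[49,0]]
[[4,5],[5,0],[7,18],[16,0],[24,13],[31,3],[39,0],[47,3],[49,0]]
[[4,5],[5,0],[7,18],[16,0],[24,13],[31,3],[39,0],[47,3],[49,0]]
[[4,5],[5,0],[7,18],[16,0],[24,13],[31,3],[39,0],[47,3],[49,0]]
[[4,5],[5,0],[7,18],[16,0],[24,13],[31,3],[39,0],[47,3],[49,0]]
[[4,5],[5,0],[7,18],[16,7],[24,13],[31,3],[39,0],[47,3],[49,0]]
[[4,5],[5,0],[7,18],[16,7],[24,19],[28,13],[31,3],[39,0],[47,3],[49,0]]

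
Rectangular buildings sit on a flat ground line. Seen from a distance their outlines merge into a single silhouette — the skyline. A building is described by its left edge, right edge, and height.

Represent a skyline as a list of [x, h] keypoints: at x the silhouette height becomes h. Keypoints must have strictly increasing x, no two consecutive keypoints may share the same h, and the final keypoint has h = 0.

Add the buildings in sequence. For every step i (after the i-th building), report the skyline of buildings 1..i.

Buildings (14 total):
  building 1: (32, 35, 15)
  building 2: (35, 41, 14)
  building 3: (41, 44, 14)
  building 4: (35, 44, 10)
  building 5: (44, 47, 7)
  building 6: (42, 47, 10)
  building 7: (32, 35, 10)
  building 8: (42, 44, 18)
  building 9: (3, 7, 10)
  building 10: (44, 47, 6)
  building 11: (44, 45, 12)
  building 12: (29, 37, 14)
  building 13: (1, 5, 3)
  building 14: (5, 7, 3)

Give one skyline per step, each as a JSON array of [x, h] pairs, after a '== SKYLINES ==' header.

== SKYLINES ==
[[32,15],[35,0]]
[[32,15],[35,14],[41,0]]
[[32,15],[35,14],[44,0]]
[[32,15],[35,14],[44,0]]
[[32,15],[35,14],[44,7],[47,0]]
[[32,15],[35,14],[44,10],[47,0]]
[[32,15],[35,14],[44,10],[47,0]]
[[32,15],[35,14],[42,18],[44,10],[47,0]]
[[3,10],[7,0],[32,15],[35,14],[42,18],[44,10],[47,0]]
[[3,10],[7,0],[32,15],[35,14],[42,18],[44,10],[47,0]]
[[3,10],[7,0],[32,15],[35,14],[42,18],[44,12],[45,10],[47,0]]
[[3,10],[7,0],[29,14],[32,15],[35,14],[42,18],[44,12],[45,10],[47,0]]
[[1,3],[3,10],[7,0],[29,14],[32,15],[35,14],[42,18],[44,12],[45,10],[47,0]]
[[1,3],[3,10],[7,0],[29,14],[32,15],[35,14],[42,18],[44,12],[45,10],[47,0]]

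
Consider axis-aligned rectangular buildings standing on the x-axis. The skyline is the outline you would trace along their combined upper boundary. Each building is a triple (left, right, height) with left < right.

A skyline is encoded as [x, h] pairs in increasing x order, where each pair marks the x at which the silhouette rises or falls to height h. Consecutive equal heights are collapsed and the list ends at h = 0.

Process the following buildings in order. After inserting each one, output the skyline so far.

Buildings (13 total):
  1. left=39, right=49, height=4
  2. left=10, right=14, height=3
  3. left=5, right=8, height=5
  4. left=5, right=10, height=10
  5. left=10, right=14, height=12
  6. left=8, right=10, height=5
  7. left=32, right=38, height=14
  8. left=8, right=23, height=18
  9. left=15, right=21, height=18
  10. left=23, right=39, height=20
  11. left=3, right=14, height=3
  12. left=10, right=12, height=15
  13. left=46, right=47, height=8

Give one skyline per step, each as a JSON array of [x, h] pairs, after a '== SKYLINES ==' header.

== SKYLINES ==
[[39,4],[49,0]]
[[10,3],[14,0],[39,4],[49,0]]
[[5,5],[8,0],[10,3],[14,0],[39,4],[49,0]]
[[5,10],[10,3],[14,0],[39,4],[49,0]]
[[5,10],[10,12],[14,0],[39,4],[49,0]]
[[5,10],[10,12],[14,0],[39,4],[49,0]]
[[5,10],[10,12],[14,0],[32,14],[38,0],[39,4],[49,0]]
[[5,10],[8,18],[23,0],[32,14],[38,0],[39,4],[49,0]]
[[5,10],[8,18],[23,0],[32,14],[38,0],[39,4],[49,0]]
[[5,10],[8,18],[23,20],[39,4],[49,0]]
[[3,3],[5,10],[8,18],[23,20],[39,4],[49,0]]
[[3,3],[5,10],[8,18],[23,20],[39,4],[49,0]]
[[3,3],[5,10],[8,18],[23,20],[39,4],[46,8],[47,4],[49,0]]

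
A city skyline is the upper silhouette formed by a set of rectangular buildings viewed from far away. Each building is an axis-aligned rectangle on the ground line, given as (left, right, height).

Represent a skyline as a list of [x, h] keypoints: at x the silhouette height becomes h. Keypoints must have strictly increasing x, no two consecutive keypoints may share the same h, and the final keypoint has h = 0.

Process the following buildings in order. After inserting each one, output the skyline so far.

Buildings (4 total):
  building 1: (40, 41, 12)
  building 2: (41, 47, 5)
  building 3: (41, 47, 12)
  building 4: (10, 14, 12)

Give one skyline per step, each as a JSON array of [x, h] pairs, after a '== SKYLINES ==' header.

== SKYLINES ==
[[40,12],[41,0]]
[[40,12],[41,5],[47,0]]
[[40,12],[47,0]]
[[10,12],[14,0],[40,12],[47,0]]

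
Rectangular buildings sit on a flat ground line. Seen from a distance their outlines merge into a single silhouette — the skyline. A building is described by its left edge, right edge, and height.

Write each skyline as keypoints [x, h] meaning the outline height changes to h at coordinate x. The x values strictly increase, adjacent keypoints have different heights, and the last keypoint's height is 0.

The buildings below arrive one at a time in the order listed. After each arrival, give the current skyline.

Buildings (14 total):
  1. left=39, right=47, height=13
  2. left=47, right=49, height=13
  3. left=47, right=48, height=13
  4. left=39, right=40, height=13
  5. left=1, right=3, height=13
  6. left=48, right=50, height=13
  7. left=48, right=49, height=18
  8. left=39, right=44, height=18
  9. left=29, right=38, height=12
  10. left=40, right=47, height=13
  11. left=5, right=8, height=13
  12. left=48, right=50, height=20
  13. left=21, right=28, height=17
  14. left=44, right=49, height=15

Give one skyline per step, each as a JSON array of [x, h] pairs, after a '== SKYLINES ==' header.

== SKYLINES ==
[[39,13],[47,0]]
[[39,13],[49,0]]
[[39,13],[49,0]]
[[39,13],[49,0]]
[[1,13],[3,0],[39,13],[49,0]]
[[1,13],[3,0],[39,13],[50,0]]
[[1,13],[3,0],[39,13],[48,18],[49,13],[50,0]]
[[1,13],[3,0],[39,18],[44,13],[48,18],[49,13],[50,0]]
[[1,13],[3,0],[29,12],[38,0],[39,18],[44,13],[48,18],[49,13],[50,0]]
[[1,13],[3,0],[29,12],[38,0],[39,18],[44,13],[48,18],[49,13],[50,0]]
[[1,13],[3,0],[5,13],[8,0],[29,12],[38,0],[39,18],[44,13],[48,18],[49,13],[50,0]]
[[1,13],[3,0],[5,13],[8,0],[29,12],[38,0],[39,18],[44,13],[48,20],[50,0]]
[[1,13],[3,0],[5,13],[8,0],[21,17],[28,0],[29,12],[38,0],[39,18],[44,13],[48,20],[50,0]]
[[1,13],[3,0],[5,13],[8,0],[21,17],[28,0],[29,12],[38,0],[39,18],[44,15],[48,20],[50,0]]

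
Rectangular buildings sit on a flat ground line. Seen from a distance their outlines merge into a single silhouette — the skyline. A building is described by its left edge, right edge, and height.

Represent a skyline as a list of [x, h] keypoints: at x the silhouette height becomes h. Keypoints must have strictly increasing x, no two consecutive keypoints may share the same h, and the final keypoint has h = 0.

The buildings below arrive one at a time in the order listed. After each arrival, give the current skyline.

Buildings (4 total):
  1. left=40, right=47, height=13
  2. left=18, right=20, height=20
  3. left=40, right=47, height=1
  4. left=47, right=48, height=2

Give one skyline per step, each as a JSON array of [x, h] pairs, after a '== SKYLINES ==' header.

== SKYLINES ==
[[40,13],[47,0]]
[[18,20],[20,0],[40,13],[47,0]]
[[18,20],[20,0],[40,13],[47,0]]
[[18,20],[20,0],[40,13],[47,2],[48,0]]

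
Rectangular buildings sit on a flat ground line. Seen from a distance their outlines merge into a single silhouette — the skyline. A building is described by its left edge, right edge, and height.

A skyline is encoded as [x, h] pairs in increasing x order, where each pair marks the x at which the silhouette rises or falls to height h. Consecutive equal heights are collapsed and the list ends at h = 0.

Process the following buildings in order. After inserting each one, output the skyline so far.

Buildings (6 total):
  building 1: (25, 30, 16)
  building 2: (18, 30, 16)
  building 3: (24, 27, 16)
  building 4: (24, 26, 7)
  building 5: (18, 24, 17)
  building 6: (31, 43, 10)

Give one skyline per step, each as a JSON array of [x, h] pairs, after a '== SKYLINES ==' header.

== SKYLINES ==
[[25,16],[30,0]]
[[18,16],[30,0]]
[[18,16],[30,0]]
[[18,16],[30,0]]
[[18,17],[24,16],[30,0]]
[[18,17],[24,16],[30,0],[31,10],[43,0]]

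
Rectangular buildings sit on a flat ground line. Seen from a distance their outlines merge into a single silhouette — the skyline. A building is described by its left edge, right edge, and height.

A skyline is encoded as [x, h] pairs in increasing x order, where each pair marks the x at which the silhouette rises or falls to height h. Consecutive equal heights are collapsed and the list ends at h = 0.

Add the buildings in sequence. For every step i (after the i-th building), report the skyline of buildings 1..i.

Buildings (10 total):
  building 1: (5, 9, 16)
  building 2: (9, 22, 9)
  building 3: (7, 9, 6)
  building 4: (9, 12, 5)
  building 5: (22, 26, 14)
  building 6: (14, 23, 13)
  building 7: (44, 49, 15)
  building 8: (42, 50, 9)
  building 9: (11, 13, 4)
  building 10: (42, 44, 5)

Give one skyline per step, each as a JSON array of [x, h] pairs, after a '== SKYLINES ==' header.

== SKYLINES ==
[[5,16],[9,0]]
[[5,16],[9,9],[22,0]]
[[5,16],[9,9],[22,0]]
[[5,16],[9,9],[22,0]]
[[5,16],[9,9],[22,14],[26,0]]
[[5,16],[9,9],[14,13],[22,14],[26,0]]
[[5,16],[9,9],[14,13],[22,14],[26,0],[44,15],[49,0]]
[[5,16],[9,9],[14,13],[22,14],[26,0],[42,9],[44,15],[49,9],[50,0]]
[[5,16],[9,9],[14,13],[22,14],[26,0],[42,9],[44,15],[49,9],[50,0]]
[[5,16],[9,9],[14,13],[22,14],[26,0],[42,9],[44,15],[49,9],[50,0]]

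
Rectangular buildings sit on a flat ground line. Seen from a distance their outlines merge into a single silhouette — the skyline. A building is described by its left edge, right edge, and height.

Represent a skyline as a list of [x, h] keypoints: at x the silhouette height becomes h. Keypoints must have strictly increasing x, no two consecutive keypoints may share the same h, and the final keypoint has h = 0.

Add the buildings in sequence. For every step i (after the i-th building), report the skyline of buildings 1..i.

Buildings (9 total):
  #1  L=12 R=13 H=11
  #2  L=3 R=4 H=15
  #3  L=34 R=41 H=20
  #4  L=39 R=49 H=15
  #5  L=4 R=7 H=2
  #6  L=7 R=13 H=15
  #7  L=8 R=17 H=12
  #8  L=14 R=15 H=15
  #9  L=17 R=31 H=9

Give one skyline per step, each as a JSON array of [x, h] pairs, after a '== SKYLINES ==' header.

== SKYLINES ==
[[12,11],[13,0]]
[[3,15],[4,0],[12,11],[13,0]]
[[3,15],[4,0],[12,11],[13,0],[34,20],[41,0]]
[[3,15],[4,0],[12,11],[13,0],[34,20],[41,15],[49,0]]
[[3,15],[4,2],[7,0],[12,11],[13,0],[34,20],[41,15],[49,0]]
[[3,15],[4,2],[7,15],[13,0],[34,20],[41,15],[49,0]]
[[3,15],[4,2],[7,15],[13,12],[17,0],[34,20],[41,15],[49,0]]
[[3,15],[4,2],[7,15],[13,12],[14,15],[15,12],[17,0],[34,20],[41,15],[49,0]]
[[3,15],[4,2],[7,15],[13,12],[14,15],[15,12],[17,9],[31,0],[34,20],[41,15],[49,0]]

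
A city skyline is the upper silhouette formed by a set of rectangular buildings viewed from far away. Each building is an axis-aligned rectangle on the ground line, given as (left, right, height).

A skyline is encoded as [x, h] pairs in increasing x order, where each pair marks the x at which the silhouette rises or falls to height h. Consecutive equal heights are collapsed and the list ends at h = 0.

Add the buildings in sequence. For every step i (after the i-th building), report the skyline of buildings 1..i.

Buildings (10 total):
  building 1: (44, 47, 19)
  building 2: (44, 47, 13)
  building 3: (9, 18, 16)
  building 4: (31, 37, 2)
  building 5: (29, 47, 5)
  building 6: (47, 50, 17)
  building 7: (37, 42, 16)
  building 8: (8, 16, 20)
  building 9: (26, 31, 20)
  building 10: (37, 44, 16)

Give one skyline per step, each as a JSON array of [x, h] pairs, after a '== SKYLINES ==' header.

== SKYLINES ==
[[44,19],[47,0]]
[[44,19],[47,0]]
[[9,16],[18,0],[44,19],[47,0]]
[[9,16],[18,0],[31,2],[37,0],[44,19],[47,0]]
[[9,16],[18,0],[29,5],[44,19],[47,0]]
[[9,16],[18,0],[29,5],[44,19],[47,17],[50,0]]
[[9,16],[18,0],[29,5],[37,16],[42,5],[44,19],[47,17],[50,0]]
[[8,20],[16,16],[18,0],[29,5],[37,16],[42,5],[44,19],[47,17],[50,0]]
[[8,20],[16,16],[18,0],[26,20],[31,5],[37,16],[42,5],[44,19],[47,17],[50,0]]
[[8,20],[16,16],[18,0],[26,20],[31,5],[37,16],[44,19],[47,17],[50,0]]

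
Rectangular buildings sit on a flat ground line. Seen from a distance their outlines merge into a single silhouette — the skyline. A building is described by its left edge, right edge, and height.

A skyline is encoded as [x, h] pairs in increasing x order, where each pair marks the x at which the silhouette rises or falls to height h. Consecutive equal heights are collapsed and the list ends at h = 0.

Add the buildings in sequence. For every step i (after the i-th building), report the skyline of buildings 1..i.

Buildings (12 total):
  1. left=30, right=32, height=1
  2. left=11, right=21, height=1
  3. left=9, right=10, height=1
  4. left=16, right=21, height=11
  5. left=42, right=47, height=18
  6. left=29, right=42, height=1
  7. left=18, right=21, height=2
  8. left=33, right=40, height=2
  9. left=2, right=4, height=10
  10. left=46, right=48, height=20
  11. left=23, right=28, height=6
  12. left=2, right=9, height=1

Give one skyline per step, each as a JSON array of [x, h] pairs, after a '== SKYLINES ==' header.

== SKYLINES ==
[[30,1],[32,0]]
[[11,1],[21,0],[30,1],[32,0]]
[[9,1],[10,0],[11,1],[21,0],[30,1],[32,0]]
[[9,1],[10,0],[11,1],[16,11],[21,0],[30,1],[32,0]]
[[9,1],[10,0],[11,1],[16,11],[21,0],[30,1],[32,0],[42,18],[47,0]]
[[9,1],[10,0],[11,1],[16,11],[21,0],[29,1],[42,18],[47,0]]
[[9,1],[10,0],[11,1],[16,11],[21,0],[29,1],[42,18],[47,0]]
[[9,1],[10,0],[11,1],[16,11],[21,0],[29,1],[33,2],[40,1],[42,18],[47,0]]
[[2,10],[4,0],[9,1],[10,0],[11,1],[16,11],[21,0],[29,1],[33,2],[40,1],[42,18],[47,0]]
[[2,10],[4,0],[9,1],[10,0],[11,1],[16,11],[21,0],[29,1],[33,2],[40,1],[42,18],[46,20],[48,0]]
[[2,10],[4,0],[9,1],[10,0],[11,1],[16,11],[21,0],[23,6],[28,0],[29,1],[33,2],[40,1],[42,18],[46,20],[48,0]]
[[2,10],[4,1],[10,0],[11,1],[16,11],[21,0],[23,6],[28,0],[29,1],[33,2],[40,1],[42,18],[46,20],[48,0]]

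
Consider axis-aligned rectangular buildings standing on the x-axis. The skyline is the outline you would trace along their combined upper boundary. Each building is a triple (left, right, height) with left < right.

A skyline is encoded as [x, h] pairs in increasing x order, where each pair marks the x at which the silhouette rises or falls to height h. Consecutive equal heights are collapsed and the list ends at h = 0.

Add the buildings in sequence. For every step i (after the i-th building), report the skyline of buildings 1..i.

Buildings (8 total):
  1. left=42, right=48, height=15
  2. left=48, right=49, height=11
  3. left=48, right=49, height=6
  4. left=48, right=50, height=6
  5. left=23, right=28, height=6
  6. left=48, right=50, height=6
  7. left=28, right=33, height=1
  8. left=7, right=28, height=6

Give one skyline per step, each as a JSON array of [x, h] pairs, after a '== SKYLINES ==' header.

== SKYLINES ==
[[42,15],[48,0]]
[[42,15],[48,11],[49,0]]
[[42,15],[48,11],[49,0]]
[[42,15],[48,11],[49,6],[50,0]]
[[23,6],[28,0],[42,15],[48,11],[49,6],[50,0]]
[[23,6],[28,0],[42,15],[48,11],[49,6],[50,0]]
[[23,6],[28,1],[33,0],[42,15],[48,11],[49,6],[50,0]]
[[7,6],[28,1],[33,0],[42,15],[48,11],[49,6],[50,0]]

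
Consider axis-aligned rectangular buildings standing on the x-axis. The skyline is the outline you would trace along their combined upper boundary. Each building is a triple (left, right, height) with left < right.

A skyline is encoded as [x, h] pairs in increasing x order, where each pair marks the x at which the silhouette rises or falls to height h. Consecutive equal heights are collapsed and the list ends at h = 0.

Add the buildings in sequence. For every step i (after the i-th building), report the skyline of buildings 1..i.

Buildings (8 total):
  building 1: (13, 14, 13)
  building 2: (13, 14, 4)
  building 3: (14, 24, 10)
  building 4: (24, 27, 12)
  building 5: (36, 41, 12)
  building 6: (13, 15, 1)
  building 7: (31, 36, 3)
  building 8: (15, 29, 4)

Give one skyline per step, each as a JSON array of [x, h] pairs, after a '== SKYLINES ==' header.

== SKYLINES ==
[[13,13],[14,0]]
[[13,13],[14,0]]
[[13,13],[14,10],[24,0]]
[[13,13],[14,10],[24,12],[27,0]]
[[13,13],[14,10],[24,12],[27,0],[36,12],[41,0]]
[[13,13],[14,10],[24,12],[27,0],[36,12],[41,0]]
[[13,13],[14,10],[24,12],[27,0],[31,3],[36,12],[41,0]]
[[13,13],[14,10],[24,12],[27,4],[29,0],[31,3],[36,12],[41,0]]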